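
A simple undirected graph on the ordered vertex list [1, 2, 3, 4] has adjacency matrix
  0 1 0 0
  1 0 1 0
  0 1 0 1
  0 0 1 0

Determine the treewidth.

A width-1 tree decomposition is:
Bags: B1 = {1, 2}  B2 = {2, 3}  B3 = {3, 4}
Tree: B1–B2, B2–B3
Every bag has size at most 2, so the width is 2 − 1 = 1 and tw(G) ≤ 1. Any graph with an edge has treewidth ≥ 1, and G has the edge 2–1. Hence tw(G) = 1 exactly.

1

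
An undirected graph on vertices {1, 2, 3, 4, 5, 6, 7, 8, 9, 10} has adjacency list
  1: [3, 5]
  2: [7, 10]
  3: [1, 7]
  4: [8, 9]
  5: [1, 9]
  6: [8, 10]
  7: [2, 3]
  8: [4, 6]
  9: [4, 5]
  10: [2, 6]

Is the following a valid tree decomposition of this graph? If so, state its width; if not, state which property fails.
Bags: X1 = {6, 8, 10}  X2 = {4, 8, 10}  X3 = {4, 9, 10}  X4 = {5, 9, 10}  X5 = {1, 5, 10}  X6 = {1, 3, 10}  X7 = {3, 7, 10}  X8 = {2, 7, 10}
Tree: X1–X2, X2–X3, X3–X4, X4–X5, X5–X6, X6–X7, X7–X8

Yes; width 2.

Every vertex of G appears in some bag (union = {1, 2, 3, 4, 5, 6, 7, 8, 9, 10}); every edge is covered by a bag; and for each vertex v the set of bags containing v is connected in the bag tree. The decomposition is therefore valid. The largest bag has 3 vertices, so the width is 2.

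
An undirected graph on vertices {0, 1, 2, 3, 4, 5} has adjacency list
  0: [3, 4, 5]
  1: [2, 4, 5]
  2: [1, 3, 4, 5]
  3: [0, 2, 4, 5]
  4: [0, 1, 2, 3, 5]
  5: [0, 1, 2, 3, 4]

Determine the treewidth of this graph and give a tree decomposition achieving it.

Each bag holds 4 vertices, so the decomposition has width 3, which upper-bounds the treewidth. On the other hand G contains the 4-clique {0, 3, 4, 5}. A clique must lie in a single bag of any decomposition, so no decomposition can have width below 3. Combining the bounds, tw(G) = 3.

Treewidth 3.
Bags: B1 = {2, 3, 4, 5}  B2 = {1, 2, 4, 5}  B3 = {0, 3, 4, 5}
Tree: B1–B2, B1–B3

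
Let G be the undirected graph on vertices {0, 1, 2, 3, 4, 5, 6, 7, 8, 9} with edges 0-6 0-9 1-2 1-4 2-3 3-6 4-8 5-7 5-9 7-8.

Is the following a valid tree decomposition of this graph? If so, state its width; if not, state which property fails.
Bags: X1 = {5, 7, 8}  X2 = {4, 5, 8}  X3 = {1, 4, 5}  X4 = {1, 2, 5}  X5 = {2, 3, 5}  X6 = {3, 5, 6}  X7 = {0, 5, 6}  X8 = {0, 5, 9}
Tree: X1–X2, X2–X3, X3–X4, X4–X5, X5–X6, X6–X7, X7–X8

Checking the three conditions: (i) the bags cover all of {0, 1, 2, 3, 4, 5, 6, 7, 8, 9}; (ii) for each edge, some bag contains both endpoints; (iii) the bags containing any fixed vertex form a subtree. All hold, so the decomposition is valid with width 3 − 1 = 2.

Yes; width 2.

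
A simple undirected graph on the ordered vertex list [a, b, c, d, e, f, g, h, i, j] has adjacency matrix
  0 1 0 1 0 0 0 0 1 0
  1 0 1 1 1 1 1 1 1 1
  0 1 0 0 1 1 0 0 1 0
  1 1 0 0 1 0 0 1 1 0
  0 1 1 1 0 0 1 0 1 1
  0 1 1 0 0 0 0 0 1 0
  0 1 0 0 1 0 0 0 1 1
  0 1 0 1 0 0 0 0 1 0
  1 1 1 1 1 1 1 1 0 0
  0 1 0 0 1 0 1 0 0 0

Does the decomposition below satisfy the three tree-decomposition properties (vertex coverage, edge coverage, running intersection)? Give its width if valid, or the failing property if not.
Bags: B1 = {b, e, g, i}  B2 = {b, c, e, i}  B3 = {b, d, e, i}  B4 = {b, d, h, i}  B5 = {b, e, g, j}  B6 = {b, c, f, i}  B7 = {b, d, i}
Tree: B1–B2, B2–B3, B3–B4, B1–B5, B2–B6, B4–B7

No — vertex a appears in no bag.

A tree decomposition must satisfy three properties: every vertex lies in some bag; for every edge, both endpoints lie together in some bag; and for every vertex, the bags containing it form a connected subtree. Here vertex a appears in no bag, so the decomposition is invalid.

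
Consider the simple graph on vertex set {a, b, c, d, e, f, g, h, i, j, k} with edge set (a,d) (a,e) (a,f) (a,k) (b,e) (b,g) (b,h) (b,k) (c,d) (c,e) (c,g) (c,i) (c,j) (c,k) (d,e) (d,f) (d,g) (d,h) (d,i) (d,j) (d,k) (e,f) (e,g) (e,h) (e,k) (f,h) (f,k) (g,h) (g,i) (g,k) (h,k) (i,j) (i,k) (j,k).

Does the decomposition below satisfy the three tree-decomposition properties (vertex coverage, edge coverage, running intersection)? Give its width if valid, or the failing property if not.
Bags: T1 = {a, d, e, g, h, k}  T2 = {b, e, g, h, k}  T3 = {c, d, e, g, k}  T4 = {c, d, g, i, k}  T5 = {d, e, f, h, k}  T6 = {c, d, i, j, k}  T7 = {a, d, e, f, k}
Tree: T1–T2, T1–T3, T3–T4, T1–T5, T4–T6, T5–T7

A tree decomposition must satisfy three properties: every vertex lies in some bag; for every edge, both endpoints lie together in some bag; and for every vertex, the bags containing it form a connected subtree. Here bags containing vertex a are not connected in the tree, so the decomposition is invalid.

No — bags containing vertex a are not connected in the tree.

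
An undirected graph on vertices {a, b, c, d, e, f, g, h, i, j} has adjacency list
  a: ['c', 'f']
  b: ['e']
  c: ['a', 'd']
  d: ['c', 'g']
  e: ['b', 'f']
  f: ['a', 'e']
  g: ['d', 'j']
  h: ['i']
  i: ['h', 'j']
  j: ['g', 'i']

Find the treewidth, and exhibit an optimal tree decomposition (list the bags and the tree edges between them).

Each bag holds 2 vertices, so the decomposition has width 1, which upper-bounds the treewidth. G has an edge, so its treewidth is at least 1. Hence tw(G) = 1 exactly.

Treewidth 1.
One such decomposition:
Bags: B1 = {b, e}  B2 = {e, f}  B3 = {a, f}  B4 = {a, c}  B5 = {c, d}  B6 = {d, g}  B7 = {g, j}  B8 = {i, j}  B9 = {h, i}
Tree: B1–B2, B2–B3, B3–B4, B4–B5, B5–B6, B6–B7, B7–B8, B8–B9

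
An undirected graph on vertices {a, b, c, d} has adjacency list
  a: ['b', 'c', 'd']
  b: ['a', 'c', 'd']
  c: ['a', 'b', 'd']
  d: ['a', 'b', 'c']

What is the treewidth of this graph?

3

A width-3 tree decomposition is:
Bags: B1 = {a, b, c, d}
Tree: (single bag)
With just one bag of size 4, the width is 4 − 1 = 3, so tw(G) ≤ 3. For the lower bound, the 4 vertices {a, b, c, d} are pairwise adjacent, and any tree decomposition puts a clique entirely inside one bag — forcing width ≥ 3. Hence tw(G) = 3 exactly.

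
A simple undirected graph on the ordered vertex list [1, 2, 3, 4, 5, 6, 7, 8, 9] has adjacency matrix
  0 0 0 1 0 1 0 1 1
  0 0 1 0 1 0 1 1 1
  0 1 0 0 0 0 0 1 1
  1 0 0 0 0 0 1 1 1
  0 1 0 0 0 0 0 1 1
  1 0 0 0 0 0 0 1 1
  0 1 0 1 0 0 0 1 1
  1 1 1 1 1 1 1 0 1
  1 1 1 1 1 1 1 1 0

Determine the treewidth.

3

A width-3 tree decomposition is:
Bags: B1 = {1, 4, 8, 9}  B2 = {4, 7, 8, 9}  B3 = {2, 7, 8, 9}  B4 = {2, 3, 8, 9}  B5 = {1, 6, 8, 9}  B6 = {2, 5, 8, 9}
Tree: B1–B2, B2–B3, B3–B4, B1–B5, B4–B6
Each bag holds 4 vertices, so the decomposition has width 3, which upper-bounds the treewidth. Conversely, {1, 4, 8, 9} is a clique of size 4, and the vertices of any clique must share a bag in every tree decomposition; so some bag has ≥ 4 vertices and tw(G) ≥ 3. Therefore the treewidth is 3.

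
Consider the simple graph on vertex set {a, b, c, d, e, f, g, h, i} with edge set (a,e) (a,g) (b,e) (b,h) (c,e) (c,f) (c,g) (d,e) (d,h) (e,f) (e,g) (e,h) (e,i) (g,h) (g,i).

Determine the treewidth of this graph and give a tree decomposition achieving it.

Treewidth 2.
One optimal decomposition is:
Bags: B1 = {e, g, h}  B2 = {c, e, g}  B3 = {b, e, h}  B4 = {d, e, h}  B5 = {e, g, i}  B6 = {a, e, g}  B7 = {c, e, f}
Tree: B1–B2, B1–B3, B3–B4, B1–B5, B2–B6, B2–B7

Every bag has size at most 3, so the width is 3 − 1 = 2 and tw(G) ≤ 2. For the lower bound, the 3 vertices {d, e, h} are pairwise adjacent, and any tree decomposition puts a clique entirely inside one bag — forcing width ≥ 2. Hence tw(G) = 2 exactly.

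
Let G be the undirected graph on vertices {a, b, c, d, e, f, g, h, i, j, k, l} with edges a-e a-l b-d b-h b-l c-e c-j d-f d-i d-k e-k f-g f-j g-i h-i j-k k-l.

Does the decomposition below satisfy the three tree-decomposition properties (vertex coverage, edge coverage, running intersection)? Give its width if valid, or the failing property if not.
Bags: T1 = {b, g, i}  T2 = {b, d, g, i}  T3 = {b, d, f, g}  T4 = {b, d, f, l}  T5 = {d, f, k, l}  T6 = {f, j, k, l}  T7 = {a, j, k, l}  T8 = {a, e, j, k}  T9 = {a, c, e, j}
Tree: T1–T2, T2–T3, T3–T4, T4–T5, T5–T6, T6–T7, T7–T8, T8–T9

No — vertex h appears in no bag.

A tree decomposition must satisfy three properties: every vertex lies in some bag; for every edge, both endpoints lie together in some bag; and for every vertex, the bags containing it form a connected subtree. Here vertex h appears in no bag, so the decomposition is invalid.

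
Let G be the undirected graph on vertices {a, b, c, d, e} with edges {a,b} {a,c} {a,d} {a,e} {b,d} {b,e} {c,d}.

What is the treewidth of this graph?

A width-2 tree decomposition is:
Bags: B1 = {a, c, d}  B2 = {a, b, d}  B3 = {a, b, e}
Tree: B1–B2, B2–B3
Each bag holds 3 vertices, so the decomposition has width 2, which upper-bounds the treewidth. For the lower bound, the 3 vertices {a, c, d} are pairwise adjacent, and any tree decomposition puts a clique entirely inside one bag — forcing width ≥ 2. Therefore the treewidth is 2.

2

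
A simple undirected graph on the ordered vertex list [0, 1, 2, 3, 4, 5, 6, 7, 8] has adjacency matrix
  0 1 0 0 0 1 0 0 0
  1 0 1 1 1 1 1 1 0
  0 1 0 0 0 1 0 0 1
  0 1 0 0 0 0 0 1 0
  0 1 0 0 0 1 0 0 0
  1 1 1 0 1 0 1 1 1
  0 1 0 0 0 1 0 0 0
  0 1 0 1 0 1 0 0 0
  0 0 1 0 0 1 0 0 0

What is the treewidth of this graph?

2

A width-2 tree decomposition is:
Bags: B1 = {2, 5, 8}  B2 = {1, 2, 5}  B3 = {0, 1, 5}  B4 = {1, 4, 5}  B5 = {1, 5, 6}  B6 = {1, 5, 7}  B7 = {1, 3, 7}
Tree: B1–B2, B2–B3, B3–B4, B2–B5, B5–B6, B6–B7
Every bag has size at most 3, so the width is 3 − 1 = 2 and tw(G) ≤ 2. For the lower bound, the 3 vertices {2, 5, 8} are pairwise adjacent, and any tree decomposition puts a clique entirely inside one bag — forcing width ≥ 2. Hence tw(G) = 2 exactly.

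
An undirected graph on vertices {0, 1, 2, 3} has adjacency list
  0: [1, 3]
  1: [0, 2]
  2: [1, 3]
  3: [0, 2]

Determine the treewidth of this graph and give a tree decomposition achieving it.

Treewidth 2.
Bags: B1 = {1, 2, 3}  B2 = {0, 1, 3}
Tree: B1–B2

Every bag has size at most 3, so the width is 3 − 1 = 2 and tw(G) ≤ 2. For the lower bound, G contains the cycle 3–2–1–0–3, so G is not a forest; only forests have treewidth ≤ 1, hence tw(G) ≥ 2. Therefore the treewidth is 2.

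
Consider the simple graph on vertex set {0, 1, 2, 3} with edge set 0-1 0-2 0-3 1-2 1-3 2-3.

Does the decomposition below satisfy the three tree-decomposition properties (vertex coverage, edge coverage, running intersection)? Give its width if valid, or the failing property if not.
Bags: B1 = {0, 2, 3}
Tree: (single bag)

A tree decomposition must satisfy three properties: every vertex lies in some bag; for every edge, both endpoints lie together in some bag; and for every vertex, the bags containing it form a connected subtree. Here vertex 1 appears in no bag, so the decomposition is invalid.

No — vertex 1 appears in no bag.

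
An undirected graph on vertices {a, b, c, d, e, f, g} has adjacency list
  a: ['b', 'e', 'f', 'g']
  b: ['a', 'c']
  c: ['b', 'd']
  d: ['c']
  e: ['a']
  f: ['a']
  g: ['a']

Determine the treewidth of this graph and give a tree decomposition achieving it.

Treewidth 1.
One optimal decomposition is:
Bags: B1 = {a, b}  B2 = {a, g}  B3 = {b, c}  B4 = {c, d}  B5 = {a, e}  B6 = {a, f}
Tree: B1–B2, B1–B3, B3–B4, B1–B5, B2–B6

The largest bag has 2 vertices, giving width 1; this decomposition certifies tw(G) ≤ 1. Any graph with an edge has treewidth ≥ 1, and G has the edge a–b. Therefore the treewidth is 1.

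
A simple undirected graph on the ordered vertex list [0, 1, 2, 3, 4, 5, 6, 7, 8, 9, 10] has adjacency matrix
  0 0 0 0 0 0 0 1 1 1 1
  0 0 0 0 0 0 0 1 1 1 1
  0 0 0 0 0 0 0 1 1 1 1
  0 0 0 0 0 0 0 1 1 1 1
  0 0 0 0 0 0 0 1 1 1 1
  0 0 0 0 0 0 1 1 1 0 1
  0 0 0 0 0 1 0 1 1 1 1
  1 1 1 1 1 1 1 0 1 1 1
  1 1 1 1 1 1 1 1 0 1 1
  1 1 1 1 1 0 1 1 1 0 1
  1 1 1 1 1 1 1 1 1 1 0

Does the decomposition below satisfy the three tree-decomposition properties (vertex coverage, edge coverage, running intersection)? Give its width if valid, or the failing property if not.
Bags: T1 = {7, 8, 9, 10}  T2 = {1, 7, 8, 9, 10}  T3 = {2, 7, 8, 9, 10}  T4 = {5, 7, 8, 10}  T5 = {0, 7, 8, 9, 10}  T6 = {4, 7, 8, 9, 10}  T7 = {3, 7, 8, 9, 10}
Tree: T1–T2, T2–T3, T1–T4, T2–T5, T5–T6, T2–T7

A tree decomposition must satisfy three properties: every vertex lies in some bag; for every edge, both endpoints lie together in some bag; and for every vertex, the bags containing it form a connected subtree. Here vertex 6 appears in no bag, so the decomposition is invalid.

No — vertex 6 appears in no bag.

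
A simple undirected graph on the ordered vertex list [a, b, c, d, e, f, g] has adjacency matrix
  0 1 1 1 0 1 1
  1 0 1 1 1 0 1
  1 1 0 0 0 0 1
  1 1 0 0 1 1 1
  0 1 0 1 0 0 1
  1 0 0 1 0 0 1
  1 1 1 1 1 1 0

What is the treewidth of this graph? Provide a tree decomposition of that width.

Each bag holds 4 vertices, so the decomposition has width 3, which upper-bounds the treewidth. For the lower bound, the 4 vertices {b, d, e, g} are pairwise adjacent, and any tree decomposition puts a clique entirely inside one bag — forcing width ≥ 3. Hence tw(G) = 3 exactly.

Treewidth 3.
One optimal decomposition is:
Bags: B1 = {a, b, d, g}  B2 = {a, d, f, g}  B3 = {a, b, c, g}  B4 = {b, d, e, g}
Tree: B1–B2, B1–B3, B1–B4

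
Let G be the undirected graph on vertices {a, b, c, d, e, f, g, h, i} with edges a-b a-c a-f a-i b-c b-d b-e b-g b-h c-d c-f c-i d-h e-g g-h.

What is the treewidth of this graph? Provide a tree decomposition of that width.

Treewidth 2.
One optimal decomposition is:
Bags: B1 = {b, d, h}  B2 = {b, c, d}  B3 = {b, g, h}  B4 = {b, e, g}  B5 = {a, b, c}  B6 = {a, c, f}  B7 = {a, c, i}
Tree: B1–B2, B1–B3, B3–B4, B2–B5, B5–B6, B6–B7

Every bag has size at most 3, so the width is 3 − 1 = 2 and tw(G) ≤ 2. Conversely, {a, c, f} is a clique of size 3, and the vertices of any clique must share a bag in every tree decomposition; so some bag has ≥ 3 vertices and tw(G) ≥ 2. Combining the bounds, tw(G) = 2.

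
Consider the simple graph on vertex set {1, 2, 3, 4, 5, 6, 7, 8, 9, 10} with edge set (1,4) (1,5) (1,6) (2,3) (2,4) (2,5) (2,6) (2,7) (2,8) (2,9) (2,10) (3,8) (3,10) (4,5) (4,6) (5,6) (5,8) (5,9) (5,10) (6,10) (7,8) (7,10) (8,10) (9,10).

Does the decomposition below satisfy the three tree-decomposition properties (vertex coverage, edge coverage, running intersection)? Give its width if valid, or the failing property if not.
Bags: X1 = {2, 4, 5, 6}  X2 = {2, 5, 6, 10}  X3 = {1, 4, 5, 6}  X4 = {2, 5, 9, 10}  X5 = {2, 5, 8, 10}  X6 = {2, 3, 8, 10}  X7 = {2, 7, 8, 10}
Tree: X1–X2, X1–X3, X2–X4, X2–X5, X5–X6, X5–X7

Yes; width 3.

Checking the three conditions: (i) the bags cover all of {1, 2, 3, 4, 5, 6, 7, 8, 9, 10}; (ii) for each edge, some bag contains both endpoints; (iii) the bags containing any fixed vertex form a subtree. All hold, so the decomposition is valid with width 4 − 1 = 3.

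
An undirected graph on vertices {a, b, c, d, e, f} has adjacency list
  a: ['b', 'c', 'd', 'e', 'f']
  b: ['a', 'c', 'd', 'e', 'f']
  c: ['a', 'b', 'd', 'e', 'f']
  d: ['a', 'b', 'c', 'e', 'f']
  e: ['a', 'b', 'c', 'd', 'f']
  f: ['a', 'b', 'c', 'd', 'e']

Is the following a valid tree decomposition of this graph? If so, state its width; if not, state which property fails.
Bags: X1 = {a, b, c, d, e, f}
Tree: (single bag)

Yes; width 5.

Checking the three conditions: (i) the bags cover all of {a, b, c, d, e, f}; (ii) for each edge, some bag contains both endpoints; (iii) the bags containing any fixed vertex form a subtree. All hold, so the decomposition is valid with width 6 − 1 = 5.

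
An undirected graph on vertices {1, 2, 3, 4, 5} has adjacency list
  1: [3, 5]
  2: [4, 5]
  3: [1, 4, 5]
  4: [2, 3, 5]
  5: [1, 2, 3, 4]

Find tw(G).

2

A width-2 tree decomposition is:
Bags: B1 = {3, 4, 5}  B2 = {1, 3, 5}  B3 = {2, 4, 5}
Tree: B1–B2, B1–B3
Each bag holds 3 vertices, so the decomposition has width 2, which upper-bounds the treewidth. On the other hand G contains the 3-clique {2, 4, 5}. A clique must lie in a single bag of any decomposition, so no decomposition can have width below 2. Hence tw(G) = 2 exactly.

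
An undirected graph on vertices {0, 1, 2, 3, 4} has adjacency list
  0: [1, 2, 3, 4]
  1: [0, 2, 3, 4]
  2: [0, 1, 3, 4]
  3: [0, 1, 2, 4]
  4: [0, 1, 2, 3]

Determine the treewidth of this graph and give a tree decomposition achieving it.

Treewidth 4.
One optimal decomposition is:
Bags: B1 = {0, 1, 2, 3, 4}
Tree: (single bag)

A single bag containing all 5 vertices is trivially a valid decomposition of width 4. Conversely, {0, 1, 2, 3, 4} is a clique of size 5, and the vertices of any clique must share a bag in every tree decomposition; so some bag has ≥ 5 vertices and tw(G) ≥ 4. Therefore the treewidth is 4.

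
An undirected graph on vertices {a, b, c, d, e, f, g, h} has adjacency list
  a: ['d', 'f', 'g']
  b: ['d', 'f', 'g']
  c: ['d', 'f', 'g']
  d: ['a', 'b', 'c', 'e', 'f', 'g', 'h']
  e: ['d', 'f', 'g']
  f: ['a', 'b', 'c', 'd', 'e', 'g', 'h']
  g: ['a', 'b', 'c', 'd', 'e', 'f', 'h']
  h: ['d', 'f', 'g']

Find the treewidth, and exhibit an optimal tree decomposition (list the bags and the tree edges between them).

Treewidth 3.
One optimal decomposition is:
Bags: B1 = {a, d, f, g}  B2 = {b, d, f, g}  B3 = {d, e, f, g}  B4 = {d, f, g, h}  B5 = {c, d, f, g}
Tree: B1–B2, B2–B3, B3–B4, B2–B5

Each bag holds 4 vertices, so the decomposition has width 3, which upper-bounds the treewidth. On the other hand G contains the 4-clique {d, f, g, h}. A clique must lie in a single bag of any decomposition, so no decomposition can have width below 3. The upper and lower bounds meet at 3, so that is the treewidth.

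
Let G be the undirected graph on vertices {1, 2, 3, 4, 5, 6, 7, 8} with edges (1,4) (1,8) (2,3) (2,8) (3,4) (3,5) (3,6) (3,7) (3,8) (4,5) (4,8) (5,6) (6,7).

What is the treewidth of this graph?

2

A width-2 tree decomposition is:
Bags: B1 = {3, 4, 5}  B2 = {3, 4, 8}  B3 = {3, 5, 6}  B4 = {2, 3, 8}  B5 = {1, 4, 8}  B6 = {3, 6, 7}
Tree: B1–B2, B1–B3, B2–B4, B2–B5, B3–B6
The largest bag has 3 vertices, giving width 2; this decomposition certifies tw(G) ≤ 2. Conversely, {1, 4, 8} is a clique of size 3, and the vertices of any clique must share a bag in every tree decomposition; so some bag has ≥ 3 vertices and tw(G) ≥ 2. Combining the bounds, tw(G) = 2.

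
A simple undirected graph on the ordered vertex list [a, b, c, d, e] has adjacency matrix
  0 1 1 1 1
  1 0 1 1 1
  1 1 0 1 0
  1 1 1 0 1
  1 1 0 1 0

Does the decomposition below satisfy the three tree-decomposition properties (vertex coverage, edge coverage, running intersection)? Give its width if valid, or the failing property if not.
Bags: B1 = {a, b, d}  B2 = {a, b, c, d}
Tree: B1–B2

A tree decomposition must satisfy three properties: every vertex lies in some bag; for every edge, both endpoints lie together in some bag; and for every vertex, the bags containing it form a connected subtree. Here vertex e appears in no bag, so the decomposition is invalid.

No — vertex e appears in no bag.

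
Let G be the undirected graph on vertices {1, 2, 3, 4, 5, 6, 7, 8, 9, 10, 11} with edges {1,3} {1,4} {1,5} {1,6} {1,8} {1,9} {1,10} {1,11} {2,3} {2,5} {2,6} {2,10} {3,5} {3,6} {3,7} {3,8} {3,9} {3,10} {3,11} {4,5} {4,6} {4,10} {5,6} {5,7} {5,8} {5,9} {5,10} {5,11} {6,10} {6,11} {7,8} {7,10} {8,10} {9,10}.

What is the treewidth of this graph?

A width-4 tree decomposition is:
Bags: B1 = {1, 4, 5, 6, 10}  B2 = {1, 3, 5, 6, 10}  B3 = {1, 3, 5, 8, 10}  B4 = {1, 3, 5, 6, 11}  B5 = {3, 5, 7, 8, 10}  B6 = {1, 3, 5, 9, 10}  B7 = {2, 3, 5, 6, 10}
Tree: B1–B2, B2–B3, B2–B4, B3–B5, B2–B6, B2–B7
Every bag has size at most 5, so the width is 5 − 1 = 4 and tw(G) ≤ 4. On the other hand G contains the 5-clique {1, 3, 5, 8, 10}. A clique must lie in a single bag of any decomposition, so no decomposition can have width below 4. Therefore the treewidth is 4.

4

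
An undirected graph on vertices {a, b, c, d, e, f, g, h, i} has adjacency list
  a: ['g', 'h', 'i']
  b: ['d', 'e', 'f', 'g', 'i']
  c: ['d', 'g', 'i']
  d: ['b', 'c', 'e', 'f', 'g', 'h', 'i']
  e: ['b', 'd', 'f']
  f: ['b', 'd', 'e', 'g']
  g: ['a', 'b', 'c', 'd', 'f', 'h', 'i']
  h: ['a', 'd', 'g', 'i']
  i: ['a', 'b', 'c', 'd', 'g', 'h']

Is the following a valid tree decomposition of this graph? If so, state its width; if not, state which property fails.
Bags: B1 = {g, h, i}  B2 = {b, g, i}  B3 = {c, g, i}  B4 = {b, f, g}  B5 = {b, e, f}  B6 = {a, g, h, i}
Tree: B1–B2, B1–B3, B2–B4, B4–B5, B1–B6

No — vertex d appears in no bag.

A tree decomposition must satisfy three properties: every vertex lies in some bag; for every edge, both endpoints lie together in some bag; and for every vertex, the bags containing it form a connected subtree. Here vertex d appears in no bag, so the decomposition is invalid.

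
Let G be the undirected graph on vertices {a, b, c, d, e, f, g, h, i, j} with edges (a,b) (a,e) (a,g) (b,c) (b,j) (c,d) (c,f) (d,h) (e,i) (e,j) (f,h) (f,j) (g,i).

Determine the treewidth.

A width-2 tree decomposition is:
Bags: B1 = {c, d, h}  B2 = {c, f, h}  B3 = {b, c, f}  B4 = {b, f, j}  B5 = {a, b, j}  B6 = {a, e, j}  B7 = {a, e, g}  B8 = {e, g, i}
Tree: B1–B2, B2–B3, B3–B4, B4–B5, B5–B6, B6–B7, B7–B8
Every bag has size at most 3, so the width is 3 − 1 = 2 and tw(G) ≤ 2. Since d–h–f–c–d is a cycle in G, G is not acyclic. Forests are exactly the graphs of treewidth ≤ 1, so tw(G) ≥ 2. Hence tw(G) = 2 exactly.

2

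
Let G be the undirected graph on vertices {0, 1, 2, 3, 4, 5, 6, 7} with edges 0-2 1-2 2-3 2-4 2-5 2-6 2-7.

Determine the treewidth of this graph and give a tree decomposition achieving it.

Each bag holds 2 vertices, so the decomposition has width 1, which upper-bounds the treewidth. G has an edge, so its treewidth is at least 1. Therefore the treewidth is 1.

Treewidth 1.
One such decomposition:
Bags: B1 = {2, 5}  B2 = {2, 7}  B3 = {2, 3}  B4 = {2, 4}  B5 = {0, 2}  B6 = {1, 2}  B7 = {2, 6}
Tree: B1–B2, B1–B3, B3–B4, B1–B5, B4–B6, B5–B7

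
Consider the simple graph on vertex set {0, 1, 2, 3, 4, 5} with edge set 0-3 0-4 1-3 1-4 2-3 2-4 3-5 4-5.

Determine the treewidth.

2

A width-2 tree decomposition is:
Bags: B1 = {0, 3, 4}  B2 = {3, 4, 5}  B3 = {2, 3, 4}  B4 = {1, 3, 4}
Tree: B1–B2, B2–B3, B3–B4
Every bag has size at most 3, so the width is 3 − 1 = 2 and tw(G) ≤ 2. For the lower bound, G contains the cycle 0–3–5–4–0, so G is not a forest; only forests have treewidth ≤ 1, hence tw(G) ≥ 2. The upper and lower bounds meet at 2, so that is the treewidth.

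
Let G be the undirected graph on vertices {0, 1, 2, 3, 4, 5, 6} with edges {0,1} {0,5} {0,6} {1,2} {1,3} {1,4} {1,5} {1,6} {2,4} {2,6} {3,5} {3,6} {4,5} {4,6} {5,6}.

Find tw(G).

A width-3 tree decomposition is:
Bags: B1 = {1, 3, 5, 6}  B2 = {1, 4, 5, 6}  B3 = {0, 1, 5, 6}  B4 = {1, 2, 4, 6}
Tree: B1–B2, B2–B3, B2–B4
Every bag has size at most 4, so the width is 4 − 1 = 3 and tw(G) ≤ 3. Conversely, {1, 2, 4, 6} is a clique of size 4, and the vertices of any clique must share a bag in every tree decomposition; so some bag has ≥ 4 vertices and tw(G) ≥ 3. Therefore the treewidth is 3.

3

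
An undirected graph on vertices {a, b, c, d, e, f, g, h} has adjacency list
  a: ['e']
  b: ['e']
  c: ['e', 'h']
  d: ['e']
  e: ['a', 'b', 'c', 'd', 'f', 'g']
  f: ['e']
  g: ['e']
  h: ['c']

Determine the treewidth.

A width-1 tree decomposition is:
Bags: B1 = {a, e}  B2 = {d, e}  B3 = {b, e}  B4 = {c, e}  B5 = {e, f}  B6 = {e, g}  B7 = {c, h}
Tree: B1–B2, B1–B3, B3–B4, B2–B5, B2–B6, B4–B7
The largest bag has 2 vertices, giving width 1; this decomposition certifies tw(G) ≤ 1. Any graph with an edge has treewidth ≥ 1, and G has the edge e–a. Therefore the treewidth is 1.

1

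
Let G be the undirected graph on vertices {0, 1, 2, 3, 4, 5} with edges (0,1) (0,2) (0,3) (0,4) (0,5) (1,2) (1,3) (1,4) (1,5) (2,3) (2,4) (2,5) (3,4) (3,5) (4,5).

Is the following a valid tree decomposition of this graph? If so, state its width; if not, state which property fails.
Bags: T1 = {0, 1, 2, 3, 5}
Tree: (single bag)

No — vertex 4 appears in no bag.

A tree decomposition must satisfy three properties: every vertex lies in some bag; for every edge, both endpoints lie together in some bag; and for every vertex, the bags containing it form a connected subtree. Here vertex 4 appears in no bag, so the decomposition is invalid.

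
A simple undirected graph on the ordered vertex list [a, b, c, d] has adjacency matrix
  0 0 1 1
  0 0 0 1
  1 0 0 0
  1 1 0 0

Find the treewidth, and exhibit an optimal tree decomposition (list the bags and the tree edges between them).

Treewidth 1.
One optimal decomposition is:
Bags: B1 = {b, d}  B2 = {a, d}  B3 = {a, c}
Tree: B1–B2, B2–B3

Every bag has size at most 2, so the width is 2 − 1 = 1 and tw(G) ≤ 1. Since G has at least one edge (e.g. d–b), it is not an edgeless graph, so tw(G) ≥ 1. Combining the bounds, tw(G) = 1.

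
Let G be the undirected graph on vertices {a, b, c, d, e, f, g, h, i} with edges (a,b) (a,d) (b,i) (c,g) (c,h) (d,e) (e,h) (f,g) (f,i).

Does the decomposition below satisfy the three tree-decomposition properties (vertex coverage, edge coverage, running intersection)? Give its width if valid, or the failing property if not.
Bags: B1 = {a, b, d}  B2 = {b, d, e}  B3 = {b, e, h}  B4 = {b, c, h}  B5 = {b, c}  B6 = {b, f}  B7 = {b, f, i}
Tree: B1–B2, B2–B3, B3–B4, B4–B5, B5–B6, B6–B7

A tree decomposition must satisfy three properties: every vertex lies in some bag; for every edge, both endpoints lie together in some bag; and for every vertex, the bags containing it form a connected subtree. Here vertex g appears in no bag, so the decomposition is invalid.

No — vertex g appears in no bag.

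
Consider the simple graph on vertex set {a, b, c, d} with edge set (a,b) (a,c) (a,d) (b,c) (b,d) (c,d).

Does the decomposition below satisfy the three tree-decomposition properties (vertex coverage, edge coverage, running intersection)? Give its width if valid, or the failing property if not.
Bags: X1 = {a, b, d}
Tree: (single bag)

A tree decomposition must satisfy three properties: every vertex lies in some bag; for every edge, both endpoints lie together in some bag; and for every vertex, the bags containing it form a connected subtree. Here vertex c appears in no bag, so the decomposition is invalid.

No — vertex c appears in no bag.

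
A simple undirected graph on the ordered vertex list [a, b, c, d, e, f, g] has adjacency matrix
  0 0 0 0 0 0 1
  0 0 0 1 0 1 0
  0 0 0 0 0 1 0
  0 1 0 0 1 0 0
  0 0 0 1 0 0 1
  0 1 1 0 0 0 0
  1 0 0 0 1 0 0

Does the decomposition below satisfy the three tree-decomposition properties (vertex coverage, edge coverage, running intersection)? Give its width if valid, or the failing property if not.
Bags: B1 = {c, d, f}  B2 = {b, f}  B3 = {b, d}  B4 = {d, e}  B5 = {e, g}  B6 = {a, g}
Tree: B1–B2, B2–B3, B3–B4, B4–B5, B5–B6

No — bags containing vertex d are not connected in the tree.

A tree decomposition must satisfy three properties: every vertex lies in some bag; for every edge, both endpoints lie together in some bag; and for every vertex, the bags containing it form a connected subtree. Here bags containing vertex d are not connected in the tree, so the decomposition is invalid.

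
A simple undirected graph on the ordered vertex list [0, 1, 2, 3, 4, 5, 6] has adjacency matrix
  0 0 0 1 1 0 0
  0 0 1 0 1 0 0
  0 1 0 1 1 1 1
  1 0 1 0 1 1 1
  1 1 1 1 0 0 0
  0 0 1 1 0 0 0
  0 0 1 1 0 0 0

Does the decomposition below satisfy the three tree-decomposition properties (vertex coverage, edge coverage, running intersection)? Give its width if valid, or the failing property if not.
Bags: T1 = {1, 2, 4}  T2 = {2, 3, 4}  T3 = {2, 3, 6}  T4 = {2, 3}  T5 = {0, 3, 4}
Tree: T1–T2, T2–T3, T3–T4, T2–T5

No — vertex 5 appears in no bag.

A tree decomposition must satisfy three properties: every vertex lies in some bag; for every edge, both endpoints lie together in some bag; and for every vertex, the bags containing it form a connected subtree. Here vertex 5 appears in no bag, so the decomposition is invalid.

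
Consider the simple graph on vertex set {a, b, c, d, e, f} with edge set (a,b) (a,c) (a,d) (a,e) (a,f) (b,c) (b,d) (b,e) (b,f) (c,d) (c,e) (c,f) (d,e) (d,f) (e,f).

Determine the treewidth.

5

A width-5 tree decomposition is:
Bags: B1 = {a, b, c, d, e, f}
Tree: (single bag)
With just one bag of size 6, the width is 6 − 1 = 5, so tw(G) ≤ 5. On the other hand G contains the 6-clique {a, b, c, d, e, f}. A clique must lie in a single bag of any decomposition, so no decomposition can have width below 5. The upper and lower bounds meet at 5, so that is the treewidth.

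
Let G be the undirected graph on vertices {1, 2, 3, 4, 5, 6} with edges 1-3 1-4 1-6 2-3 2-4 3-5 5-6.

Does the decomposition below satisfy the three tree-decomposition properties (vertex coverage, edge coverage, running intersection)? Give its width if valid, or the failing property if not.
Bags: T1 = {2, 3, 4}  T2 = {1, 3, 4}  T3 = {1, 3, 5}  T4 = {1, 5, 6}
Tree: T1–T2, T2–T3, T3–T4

Every vertex of G appears in some bag (union = {1, 2, 3, 4, 5, 6}); every edge is covered by a bag; and for each vertex v the set of bags containing v is connected in the bag tree. The decomposition is therefore valid. The largest bag has 3 vertices, so the width is 2.

Yes; width 2.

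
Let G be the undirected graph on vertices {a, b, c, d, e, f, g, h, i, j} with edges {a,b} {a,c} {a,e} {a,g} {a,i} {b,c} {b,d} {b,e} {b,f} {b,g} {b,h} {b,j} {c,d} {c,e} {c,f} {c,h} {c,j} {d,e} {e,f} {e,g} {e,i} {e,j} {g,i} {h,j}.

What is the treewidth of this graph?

A width-3 tree decomposition is:
Bags: B1 = {a, b, c, e}  B2 = {b, c, e, f}  B3 = {b, c, d, e}  B4 = {a, b, e, g}  B5 = {b, c, e, j}  B6 = {a, e, g, i}  B7 = {b, c, h, j}
Tree: B1–B2, B1–B3, B1–B4, B1–B5, B4–B6, B5–B7
Each bag holds 4 vertices, so the decomposition has width 3, which upper-bounds the treewidth. On the other hand G contains the 4-clique {a, b, e, g}. A clique must lie in a single bag of any decomposition, so no decomposition can have width below 3. Combining the bounds, tw(G) = 3.

3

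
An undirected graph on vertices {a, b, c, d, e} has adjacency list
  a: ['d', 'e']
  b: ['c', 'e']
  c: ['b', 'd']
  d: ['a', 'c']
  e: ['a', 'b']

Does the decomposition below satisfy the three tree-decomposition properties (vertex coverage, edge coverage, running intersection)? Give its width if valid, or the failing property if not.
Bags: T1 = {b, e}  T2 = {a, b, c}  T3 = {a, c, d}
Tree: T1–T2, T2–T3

No — edge (a,e) lies in no bag.

A tree decomposition must satisfy three properties: every vertex lies in some bag; for every edge, both endpoints lie together in some bag; and for every vertex, the bags containing it form a connected subtree. Here edge (a,e) lies in no bag, so the decomposition is invalid.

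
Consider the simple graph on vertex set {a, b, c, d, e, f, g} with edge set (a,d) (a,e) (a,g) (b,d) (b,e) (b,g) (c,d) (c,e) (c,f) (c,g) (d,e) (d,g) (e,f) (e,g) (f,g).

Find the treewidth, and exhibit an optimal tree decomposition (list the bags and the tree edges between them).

Treewidth 3.
One such decomposition:
Bags: B1 = {c, d, e, g}  B2 = {c, e, f, g}  B3 = {a, d, e, g}  B4 = {b, d, e, g}
Tree: B1–B2, B1–B3, B1–B4

The largest bag has 4 vertices, giving width 3; this decomposition certifies tw(G) ≤ 3. Conversely, {c, d, e, g} is a clique of size 4, and the vertices of any clique must share a bag in every tree decomposition; so some bag has ≥ 4 vertices and tw(G) ≥ 3. Therefore the treewidth is 3.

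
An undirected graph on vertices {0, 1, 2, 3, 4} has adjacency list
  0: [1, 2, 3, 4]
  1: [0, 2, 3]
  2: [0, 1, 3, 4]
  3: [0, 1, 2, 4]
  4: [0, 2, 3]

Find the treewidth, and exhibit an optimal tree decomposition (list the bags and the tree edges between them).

Every bag has size at most 4, so the width is 4 − 1 = 3 and tw(G) ≤ 3. Conversely, {0, 1, 2, 3} is a clique of size 4, and the vertices of any clique must share a bag in every tree decomposition; so some bag has ≥ 4 vertices and tw(G) ≥ 3. Hence tw(G) = 3 exactly.

Treewidth 3.
Bags: B1 = {0, 1, 2, 3}  B2 = {0, 2, 3, 4}
Tree: B1–B2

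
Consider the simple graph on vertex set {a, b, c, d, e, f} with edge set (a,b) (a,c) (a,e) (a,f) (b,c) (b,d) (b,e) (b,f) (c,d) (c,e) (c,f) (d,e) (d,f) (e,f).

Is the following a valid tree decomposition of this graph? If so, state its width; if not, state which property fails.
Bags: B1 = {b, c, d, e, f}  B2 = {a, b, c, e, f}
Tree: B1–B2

Yes; width 4.

Vertex coverage: the bags together contain {a, b, c, d, e, f}, the full vertex set. Edge coverage: each edge of G has both endpoints in at least one bag. Running intersection: for every vertex, the bags containing it form a connected subtree. All three properties hold, so this is a valid tree decomposition of width max|bag| − 1 = 4, and hence tw(G) ≤ 4.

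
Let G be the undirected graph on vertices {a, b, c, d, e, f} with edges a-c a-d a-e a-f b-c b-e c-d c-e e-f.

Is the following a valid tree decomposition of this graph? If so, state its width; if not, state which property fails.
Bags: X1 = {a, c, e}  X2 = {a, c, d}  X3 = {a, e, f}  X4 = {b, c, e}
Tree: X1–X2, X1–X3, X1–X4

Every vertex of G appears in some bag (union = {a, b, c, d, e, f}); every edge is covered by a bag; and for each vertex v the set of bags containing v is connected in the bag tree. The decomposition is therefore valid. The largest bag has 3 vertices, so the width is 2.

Yes; width 2.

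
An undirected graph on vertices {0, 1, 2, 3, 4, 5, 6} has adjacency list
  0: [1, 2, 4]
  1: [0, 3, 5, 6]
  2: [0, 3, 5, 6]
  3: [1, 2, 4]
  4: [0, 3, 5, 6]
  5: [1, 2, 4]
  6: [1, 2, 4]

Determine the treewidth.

A width-3 tree decomposition is:
Bags: B1 = {0, 1, 2, 4}  B2 = {1, 2, 3, 4}  B3 = {1, 2, 4, 6}  B4 = {1, 2, 4, 5}
Tree: B1–B2, B2–B3, B3–B4
Each bag holds 4 vertices, so the decomposition has width 3, which upper-bounds the treewidth. For the lower bound: the 4 vertex sets {0,4}, {1,3}, {2}, {6} are disjoint, each induces a connected subgraph, and every pair is joined by at least one edge of G. Contracting each set to a single vertex therefore yields K_{4} as a minor, and since treewidth is minor-monotone, tw(G) ≥ tw(K_{4}) = 3. Therefore the treewidth is 3.

3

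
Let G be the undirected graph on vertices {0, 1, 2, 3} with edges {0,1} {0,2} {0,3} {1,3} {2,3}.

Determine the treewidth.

2

A width-2 tree decomposition is:
Bags: B1 = {0, 1, 3}  B2 = {0, 2, 3}
Tree: B1–B2
Every bag has size at most 3, so the width is 3 − 1 = 2 and tw(G) ≤ 2. Conversely, {0, 1, 3} is a clique of size 3, and the vertices of any clique must share a bag in every tree decomposition; so some bag has ≥ 3 vertices and tw(G) ≥ 2. Hence tw(G) = 2 exactly.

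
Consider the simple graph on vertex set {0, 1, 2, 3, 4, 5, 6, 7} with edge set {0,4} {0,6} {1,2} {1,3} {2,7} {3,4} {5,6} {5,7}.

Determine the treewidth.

A width-2 tree decomposition is:
Bags: B1 = {1, 3, 4}  B2 = {0, 1, 4}  B3 = {0, 1, 6}  B4 = {1, 5, 6}  B5 = {1, 5, 7}  B6 = {1, 2, 7}
Tree: B1–B2, B2–B3, B3–B4, B4–B5, B5–B6
Every bag has size at most 3, so the width is 3 − 1 = 2 and tw(G) ≤ 2. Since 1–3–4–0–6–5–7–2–1 is a cycle in G, G is not acyclic. Forests are exactly the graphs of treewidth ≤ 1, so tw(G) ≥ 2. Combining the bounds, tw(G) = 2.

2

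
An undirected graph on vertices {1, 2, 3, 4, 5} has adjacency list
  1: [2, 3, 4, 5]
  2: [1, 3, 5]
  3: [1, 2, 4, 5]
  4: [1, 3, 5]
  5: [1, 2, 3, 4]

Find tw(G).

3

A width-3 tree decomposition is:
Bags: B1 = {1, 3, 4, 5}  B2 = {1, 2, 3, 5}
Tree: B1–B2
The largest bag has 4 vertices, giving width 3; this decomposition certifies tw(G) ≤ 3. For the lower bound, the 4 vertices {1, 2, 3, 5} are pairwise adjacent, and any tree decomposition puts a clique entirely inside one bag — forcing width ≥ 3. Hence tw(G) = 3 exactly.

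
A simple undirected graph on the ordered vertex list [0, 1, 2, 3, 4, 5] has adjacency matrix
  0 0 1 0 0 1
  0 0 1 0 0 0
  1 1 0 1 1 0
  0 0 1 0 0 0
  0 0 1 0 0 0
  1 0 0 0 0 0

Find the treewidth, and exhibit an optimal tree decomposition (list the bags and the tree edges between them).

Treewidth 1.
Bags: B1 = {2, 3}  B2 = {1, 2}  B3 = {2, 4}  B4 = {0, 2}  B5 = {0, 5}
Tree: B1–B2, B1–B3, B1–B4, B4–B5

Each bag holds 2 vertices, so the decomposition has width 1, which upper-bounds the treewidth. Any graph with an edge has treewidth ≥ 1, and G has the edge 3–2. Combining the bounds, tw(G) = 1.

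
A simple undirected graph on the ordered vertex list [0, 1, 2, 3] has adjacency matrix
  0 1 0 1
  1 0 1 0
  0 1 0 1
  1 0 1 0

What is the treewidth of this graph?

A width-2 tree decomposition is:
Bags: B1 = {0, 1, 3}  B2 = {1, 2, 3}
Tree: B1–B2
Every bag has size at most 3, so the width is 3 − 1 = 2 and tw(G) ≤ 2. Since 3–0–1–2–3 is a cycle in G, G is not acyclic. Forests are exactly the graphs of treewidth ≤ 1, so tw(G) ≥ 2. Therefore the treewidth is 2.

2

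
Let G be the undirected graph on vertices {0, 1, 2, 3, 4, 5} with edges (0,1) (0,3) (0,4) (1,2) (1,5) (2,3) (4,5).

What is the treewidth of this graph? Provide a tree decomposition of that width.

Treewidth 2.
Bags: B1 = {1, 4, 5}  B2 = {0, 1, 4}  B3 = {0, 1, 2}  B4 = {0, 2, 3}
Tree: B1–B2, B2–B3, B3–B4

Each bag holds 3 vertices, so the decomposition has width 2, which upper-bounds the treewidth. The edges 5–4–0–1–5 form a cycle, so G is not a tree and its treewidth is at least 2. Combining the bounds, tw(G) = 2.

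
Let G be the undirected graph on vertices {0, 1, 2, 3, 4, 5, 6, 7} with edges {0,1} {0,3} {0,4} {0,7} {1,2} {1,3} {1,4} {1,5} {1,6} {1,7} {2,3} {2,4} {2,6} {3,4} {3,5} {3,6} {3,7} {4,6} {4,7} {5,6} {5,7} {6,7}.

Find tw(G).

4

A width-4 tree decomposition is:
Bags: B1 = {0, 1, 3, 4, 7}  B2 = {1, 3, 4, 6, 7}  B3 = {1, 2, 3, 4, 6}  B4 = {1, 3, 5, 6, 7}
Tree: B1–B2, B2–B3, B2–B4
Every bag has size at most 5, so the width is 5 − 1 = 4 and tw(G) ≤ 4. For the lower bound, the 5 vertices {0, 1, 3, 4, 7} are pairwise adjacent, and any tree decomposition puts a clique entirely inside one bag — forcing width ≥ 4. Therefore the treewidth is 4.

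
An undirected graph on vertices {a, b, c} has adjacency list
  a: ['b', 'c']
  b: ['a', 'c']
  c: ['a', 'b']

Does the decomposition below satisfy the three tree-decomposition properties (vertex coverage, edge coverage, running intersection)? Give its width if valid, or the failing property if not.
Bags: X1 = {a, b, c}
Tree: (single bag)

Vertex coverage: the bags together contain {a, b, c}, the full vertex set. Edge coverage: each edge of G has both endpoints in at least one bag. Running intersection: for every vertex, the bags containing it form a connected subtree. All three properties hold, so this is a valid tree decomposition of width max|bag| − 1 = 2, and hence tw(G) ≤ 2.

Yes; width 2.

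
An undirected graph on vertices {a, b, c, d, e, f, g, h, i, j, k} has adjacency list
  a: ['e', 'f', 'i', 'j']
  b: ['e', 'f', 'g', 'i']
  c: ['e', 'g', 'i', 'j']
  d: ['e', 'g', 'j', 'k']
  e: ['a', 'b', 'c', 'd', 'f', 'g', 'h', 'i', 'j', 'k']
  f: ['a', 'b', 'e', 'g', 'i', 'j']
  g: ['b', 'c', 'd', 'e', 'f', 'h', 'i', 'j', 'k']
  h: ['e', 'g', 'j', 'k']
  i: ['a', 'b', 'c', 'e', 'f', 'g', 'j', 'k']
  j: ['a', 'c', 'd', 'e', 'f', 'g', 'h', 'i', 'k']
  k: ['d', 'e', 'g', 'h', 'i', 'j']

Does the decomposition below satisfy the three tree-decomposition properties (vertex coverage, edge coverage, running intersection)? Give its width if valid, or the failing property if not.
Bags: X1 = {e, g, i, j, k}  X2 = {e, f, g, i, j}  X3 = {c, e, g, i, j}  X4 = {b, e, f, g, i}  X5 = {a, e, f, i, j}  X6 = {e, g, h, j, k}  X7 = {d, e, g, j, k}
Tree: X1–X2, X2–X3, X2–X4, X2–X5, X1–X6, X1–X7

Yes; width 4.

Checking the three conditions: (i) the bags cover all of {a, b, c, d, e, f, g, h, i, j, k}; (ii) for each edge, some bag contains both endpoints; (iii) the bags containing any fixed vertex form a subtree. All hold, so the decomposition is valid with width 5 − 1 = 4.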